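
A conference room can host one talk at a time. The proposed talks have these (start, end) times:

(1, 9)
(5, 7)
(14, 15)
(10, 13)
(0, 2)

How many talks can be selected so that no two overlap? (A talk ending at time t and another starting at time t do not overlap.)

Sorted by end: (0,2)  (5,7)  (1,9)  (10,13)  (14,15)
take (0,2); take (5,7); skip (1,9); take (10,13); take (14,15).
Selected 4 talks.

4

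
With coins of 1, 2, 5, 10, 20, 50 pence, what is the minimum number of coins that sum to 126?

5

126 = 2×50 + 1×20 + 1×5 + 1×1
Total coins = 2 + 1 + 1 + 1 = 5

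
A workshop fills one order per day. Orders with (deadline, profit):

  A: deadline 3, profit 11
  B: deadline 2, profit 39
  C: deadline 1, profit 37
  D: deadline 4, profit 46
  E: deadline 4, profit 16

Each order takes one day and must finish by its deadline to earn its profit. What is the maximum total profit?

138

By profit: D(d4,46), B(d2,39), C(d1,37), E(d4,16), A(d3,11)
D→slot 4; B→slot 2; C→slot 1; E→slot 3; A skipped.
Profit = 37 + 39 + 16 + 46 = 138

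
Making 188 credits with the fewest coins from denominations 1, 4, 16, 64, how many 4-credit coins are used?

3

Use the largest denomination that fits, subtract, and repeat.
188 = 2×64 + 3×16 + 3×4
Count of 4: 3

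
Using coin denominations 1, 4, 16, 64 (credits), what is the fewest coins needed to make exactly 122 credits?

Greedy: take as many of the largest coin as possible, then repeat with the remainder.
122 − 1×64→58 − 3×16→10 − 2×4→2 − 2×1→0
Total coins = 1 + 3 + 2 + 2 = 8

8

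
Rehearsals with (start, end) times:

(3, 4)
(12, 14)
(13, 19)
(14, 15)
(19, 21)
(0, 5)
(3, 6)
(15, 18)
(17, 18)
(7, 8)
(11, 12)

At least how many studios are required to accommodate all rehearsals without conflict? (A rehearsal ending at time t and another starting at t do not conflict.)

Count concurrent intervals with a sweep; the peak is the room count.
Events (time:±→running): 0:+→1 3:+→2 3:+→3 … peak 3.

3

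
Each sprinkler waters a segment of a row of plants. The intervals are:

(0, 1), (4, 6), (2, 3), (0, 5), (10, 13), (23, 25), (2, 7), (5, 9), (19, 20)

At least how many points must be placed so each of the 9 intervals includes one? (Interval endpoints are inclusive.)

6

By right end: [0,1]  [2,3]  [0,5]  [4,6]  [2,7]  [5,9]  [10,13]  [19,20]  [23,25]
[0,1] uncovered → point at 1; [2,3] uncovered → point at 3; [4,6] uncovered → point at 6; [10,13] uncovered → point at 13; [19,20] uncovered → point at 20; [23,25] uncovered → point at 25.
Points: 1, 3, 6, 13, 20, 25 (6 total).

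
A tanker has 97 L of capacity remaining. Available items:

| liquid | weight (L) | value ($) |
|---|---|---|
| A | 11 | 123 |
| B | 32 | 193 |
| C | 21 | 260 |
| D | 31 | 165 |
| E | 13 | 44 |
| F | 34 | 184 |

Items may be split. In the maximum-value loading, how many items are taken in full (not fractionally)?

3

Sort by value per unit weight and fill in that order.
Order: C (260/21=12.38) > A (123/11=11.18) > B (193/32=6.03) > F (184/34=5.41) > D (165/31=5.32) > E (44/13=3.38)
Fill: take C (21 @ 260) → take A (11 @ 123) → take B (32 @ 193) → take 33/34 of F → 178.59; 97/97 used.
3 item(s) taken whole; one partial (take 33/34 of F).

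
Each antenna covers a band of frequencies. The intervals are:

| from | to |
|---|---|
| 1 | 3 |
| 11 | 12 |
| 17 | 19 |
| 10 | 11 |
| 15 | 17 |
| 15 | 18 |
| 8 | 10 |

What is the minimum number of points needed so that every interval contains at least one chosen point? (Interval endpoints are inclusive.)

Sort by right endpoint; whenever an interval is uncovered, place a point at its right end.
By right end: [1,3]  [8,10]  [10,11]  [11,12]  [15,17]  [15,18]  [17,19]
[1,3] uncovered → point at 3; [8,10] uncovered → point at 10; [11,12] uncovered → point at 12; [15,17] uncovered → point at 17.
Points: 3, 10, 12, 17 (4 total).

4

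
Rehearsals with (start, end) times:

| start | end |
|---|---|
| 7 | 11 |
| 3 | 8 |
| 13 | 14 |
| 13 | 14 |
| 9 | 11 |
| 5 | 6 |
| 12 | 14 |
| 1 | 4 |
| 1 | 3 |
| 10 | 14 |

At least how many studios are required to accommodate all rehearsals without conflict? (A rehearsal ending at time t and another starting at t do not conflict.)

starts: [1, 1, 3, 5, 7, 9, 10, 12, 13, 13]
ends:   [3, 4, 6, 8, 11, 11, 14, 14, 14, 14]
s1→1 s1→2 e3→1 s3→2 e4→1 s5→2 e6→1 s7→2 e8→1 s9→2 s10→3 e11→2 e11→1 s12→2 s13→3 s13→4  — peak 4.

4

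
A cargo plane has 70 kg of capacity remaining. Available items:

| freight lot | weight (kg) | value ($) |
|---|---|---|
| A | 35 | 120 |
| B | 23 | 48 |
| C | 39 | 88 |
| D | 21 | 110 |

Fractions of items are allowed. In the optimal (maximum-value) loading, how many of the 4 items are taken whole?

2

Ratios (sorted): D 5.24, A 3.43, C 2.26, B 2.09
take D (21 @ 110); take A (35 @ 120); take 14/39 of C → 31.59. Capacity used 70/70.
2 item(s) taken whole; one partial (take 14/39 of C).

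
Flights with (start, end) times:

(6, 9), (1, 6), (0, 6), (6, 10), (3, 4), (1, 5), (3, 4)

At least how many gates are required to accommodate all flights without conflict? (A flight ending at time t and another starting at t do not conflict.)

Events (time:±→running): 0:+→1 1:+→2 1:+→3 3:+→4 3:+→5 … peak 5.

5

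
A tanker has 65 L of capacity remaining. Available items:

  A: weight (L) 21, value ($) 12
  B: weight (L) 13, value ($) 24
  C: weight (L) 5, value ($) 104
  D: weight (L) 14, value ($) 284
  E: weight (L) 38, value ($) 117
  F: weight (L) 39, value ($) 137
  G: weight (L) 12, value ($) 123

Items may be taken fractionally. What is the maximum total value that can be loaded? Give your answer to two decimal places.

630.44

Order: C (104/5=20.80) > D (284/14=20.29) > G (123/12=10.25) > F (137/39=3.51) > E (117/38=3.08) > B (24/13=1.85) > A (12/21=0.57)
Fill: take C (5 @ 104) → take D (14 @ 284) → take G (12 @ 123) → take 34/39 of F → 119.44; 65/65 used.
Total value = 630.44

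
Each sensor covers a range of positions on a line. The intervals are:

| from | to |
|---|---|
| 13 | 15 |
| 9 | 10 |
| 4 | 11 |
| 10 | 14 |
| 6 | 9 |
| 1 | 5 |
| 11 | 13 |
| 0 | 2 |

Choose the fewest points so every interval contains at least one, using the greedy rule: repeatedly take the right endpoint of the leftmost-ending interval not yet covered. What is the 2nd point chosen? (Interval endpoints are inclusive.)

Process intervals by earliest right end; each time one isn't hit yet, stab at its right endpoint.
Sorted: [0,2] [1,5] [6,9] [9,10] [4,11] [11,13] [10,14] [13,15]
{[0,2],[1,5]} hit by 2; {[6,9],[9,10],[4,11]} hit by 9; {[11,13],[10,14],[13,15]} hit by 13.
Points: 2, 9, 13 (3 total).

9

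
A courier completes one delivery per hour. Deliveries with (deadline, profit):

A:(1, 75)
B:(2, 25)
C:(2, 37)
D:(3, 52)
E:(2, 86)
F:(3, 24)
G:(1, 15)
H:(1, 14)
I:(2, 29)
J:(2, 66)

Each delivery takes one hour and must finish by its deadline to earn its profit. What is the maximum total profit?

Profit order: E=86 A=75 J=66 D=52 C=37 I=29 B=25 F=24 G=15 H=14
Assign: E→slot 2, A→slot 1, J skipped, D→slot 3, C skipped, I skipped, B skipped, F skipped, G skipped, H skipped.
Slots: [1:A] [2:E] [3:D]
Profit = 75 + 86 + 52 = 213

213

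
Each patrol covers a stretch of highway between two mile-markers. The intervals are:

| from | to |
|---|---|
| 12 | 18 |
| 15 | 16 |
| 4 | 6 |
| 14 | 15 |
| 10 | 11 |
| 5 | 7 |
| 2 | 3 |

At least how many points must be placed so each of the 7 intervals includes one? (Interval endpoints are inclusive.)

Sorted: [2,3] [4,6] [5,7] [10,11] [14,15] [15,16] [12,18]
{[2,3]} hit by 3; {[4,6],[5,7]} hit by 6; {[10,11]} hit by 11; {[14,15],[15,16],[12,18]} hit by 15.
Points: 3, 6, 11, 15 (4 total).

4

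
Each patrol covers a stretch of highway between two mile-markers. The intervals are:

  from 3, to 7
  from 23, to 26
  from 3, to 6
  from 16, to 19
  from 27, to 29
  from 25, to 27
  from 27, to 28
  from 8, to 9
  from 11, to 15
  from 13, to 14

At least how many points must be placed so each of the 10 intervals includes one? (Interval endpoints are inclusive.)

By right end: [3,6]  [3,7]  [8,9]  [13,14]  [11,15]  [16,19]  [23,26]  [25,27]  [27,28]  [27,29]
[3,6] uncovered → point at 6; [8,9] uncovered → point at 9; [13,14] uncovered → point at 14; [16,19] uncovered → point at 19; [23,26] uncovered → point at 26; [27,28] uncovered → point at 28.
Points: 6, 9, 14, 19, 26, 28 (6 total).

6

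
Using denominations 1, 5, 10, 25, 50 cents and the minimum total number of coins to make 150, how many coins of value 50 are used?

3

Greedy: take as many of the largest coin as possible, then repeat with the remainder.
150 − 3×50→0
Count of 50: 3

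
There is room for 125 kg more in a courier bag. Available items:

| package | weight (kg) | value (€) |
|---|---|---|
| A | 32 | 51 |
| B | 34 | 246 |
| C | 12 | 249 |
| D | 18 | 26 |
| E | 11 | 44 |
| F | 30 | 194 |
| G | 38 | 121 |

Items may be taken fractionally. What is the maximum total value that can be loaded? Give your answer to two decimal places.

Greedy by value/weight ratio, highest first.
Ratios (sorted): C 20.75, B 7.24, F 6.47, E 4.00, G 3.18, A 1.59, D 1.44
take C (12 @ 249); take B (34 @ 246); take F (30 @ 194); take E (11 @ 44); take G (38 @ 121). Capacity used 125/125.
Total value = 854.00

854.00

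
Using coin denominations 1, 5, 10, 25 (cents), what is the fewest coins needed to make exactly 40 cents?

Greedy: take as many of the largest coin as possible, then repeat with the remainder.
40 = 1×25 + 1×10 + 1×5
Total coins = 1 + 1 + 1 = 3

3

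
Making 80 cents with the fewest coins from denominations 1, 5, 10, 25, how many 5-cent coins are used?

1

80 = 3×25 + 1×5
Count of 5: 1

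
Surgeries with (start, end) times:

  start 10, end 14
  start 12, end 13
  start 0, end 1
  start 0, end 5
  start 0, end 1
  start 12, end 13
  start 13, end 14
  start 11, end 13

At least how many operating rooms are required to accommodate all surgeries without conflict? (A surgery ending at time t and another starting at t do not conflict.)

The answer is the maximum number of intervals overlapping at any instant.
starts: [0, 0, 0, 10, 11, 12, 12, 13]
ends:   [1, 1, 5, 13, 13, 13, 14, 14]
s0→1 s0→2 s0→3 e1→2 e1→1 e5→0 s10→1 s11→2 s12→3 s12→4  — peak 4.

4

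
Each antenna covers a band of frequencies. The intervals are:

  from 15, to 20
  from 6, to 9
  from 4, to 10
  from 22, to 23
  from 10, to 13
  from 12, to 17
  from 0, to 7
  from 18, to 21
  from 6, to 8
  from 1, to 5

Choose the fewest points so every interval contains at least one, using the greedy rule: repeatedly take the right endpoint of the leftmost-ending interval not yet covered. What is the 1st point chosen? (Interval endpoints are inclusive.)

5

Process intervals by earliest right end; each time one isn't hit yet, stab at its right endpoint.
Sorted: [1,5] [0,7] [6,8] [6,9] [4,10] [10,13] [12,17] [15,20] [18,21] [22,23]
{[1,5],[0,7]} hit by 5; {[6,8],[6,9],[4,10]} hit by 8; {[10,13],[12,17]} hit by 13; {[15,20],[18,21]} hit by 20; {[22,23]} hit by 23.
Points: 5, 8, 13, 20, 23 (5 total).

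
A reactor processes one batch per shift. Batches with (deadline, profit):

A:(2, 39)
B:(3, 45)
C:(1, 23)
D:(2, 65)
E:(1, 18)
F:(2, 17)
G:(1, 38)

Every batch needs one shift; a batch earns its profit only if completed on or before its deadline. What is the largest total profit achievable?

149

By profit: D(d2,65), B(d3,45), A(d2,39), G(d1,38), C(d1,23), E(d1,18), F(d2,17)
D→slot 2; B→slot 3; A→slot 1; G skipped; C skipped; E skipped; F skipped.
Profit = 39 + 65 + 45 = 149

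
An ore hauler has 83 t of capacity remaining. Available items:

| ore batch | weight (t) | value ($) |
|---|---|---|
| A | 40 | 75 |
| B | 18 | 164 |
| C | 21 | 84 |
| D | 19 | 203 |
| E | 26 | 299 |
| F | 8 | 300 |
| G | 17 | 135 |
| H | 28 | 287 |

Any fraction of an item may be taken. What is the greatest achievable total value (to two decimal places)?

Sort by value per unit weight and fill in that order.
Ratios (sorted): F 37.50, E 11.50, D 10.68, H 10.25, B 9.11, G 7.94, C 4.00, A 1.88
take F (8 @ 300); take E (26 @ 299); take D (19 @ 203); take H (28 @ 287); take 2/18 of B → 18.22. Capacity used 83/83.
Total value = 1107.22

1107.22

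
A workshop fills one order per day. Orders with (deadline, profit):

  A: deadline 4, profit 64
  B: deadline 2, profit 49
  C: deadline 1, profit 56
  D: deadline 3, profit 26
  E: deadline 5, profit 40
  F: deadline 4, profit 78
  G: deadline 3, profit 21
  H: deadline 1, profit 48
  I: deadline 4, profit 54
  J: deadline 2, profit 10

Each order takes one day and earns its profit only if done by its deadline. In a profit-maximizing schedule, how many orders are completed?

5

Sort by profit descending; place each in the latest free slot ≤ its deadline.
Profit order: F=78 A=64 C=56 I=54 B=49 H=48 E=40 D=26 G=21 J=10
Assign: F→slot 4, A→slot 3, C→slot 1, I→slot 2, B skipped, H skipped, E→slot 5, D skipped, G skipped, J skipped.
Slots: [1:C] [2:I] [3:A] [4:F] [5:E]
5 of 10 scheduled.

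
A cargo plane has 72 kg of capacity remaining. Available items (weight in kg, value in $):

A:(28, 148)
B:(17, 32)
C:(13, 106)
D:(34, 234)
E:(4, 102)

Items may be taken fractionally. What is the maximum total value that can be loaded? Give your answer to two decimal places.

Sort by value per unit weight and fill in that order.
Ratios (sorted): E 25.50, C 8.15, D 6.88, A 5.29, B 1.88
take E (4 @ 102); take C (13 @ 106); take D (34 @ 234); take 21/28 of A → 111.00. Capacity used 72/72.
Total value = 553.00

553.00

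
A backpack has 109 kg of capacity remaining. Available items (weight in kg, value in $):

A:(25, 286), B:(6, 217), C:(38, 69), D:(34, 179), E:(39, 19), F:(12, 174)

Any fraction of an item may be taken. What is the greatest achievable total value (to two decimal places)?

Ratios (sorted): B 36.17, F 14.50, A 11.44, D 5.26, C 1.82, E 0.49
take B (6 @ 217); take F (12 @ 174); take A (25 @ 286); take D (34 @ 179); take 32/38 of C → 58.11. Capacity used 109/109.
Total value = 914.11

914.11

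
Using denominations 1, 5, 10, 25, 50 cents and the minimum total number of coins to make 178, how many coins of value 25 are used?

1

178 = 3×50 + 1×25 + 3×1
Count of 25: 1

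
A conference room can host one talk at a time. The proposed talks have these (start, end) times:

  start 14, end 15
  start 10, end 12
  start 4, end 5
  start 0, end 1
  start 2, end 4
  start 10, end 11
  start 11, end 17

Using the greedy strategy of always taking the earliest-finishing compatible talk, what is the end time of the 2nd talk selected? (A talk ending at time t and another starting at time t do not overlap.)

4

Order by finish time; keep every interval that doesn't clash with the previous kept one.
By end time: (0,1), (2,4), (4,5), (10,11), (10,12), (14,15), (11,17).
Pick (0,1); next start ≥ 1 → (2,4); next start ≥ 4 → (4,5); next start ≥ 5 → (10,11); next start ≥ 11 → (14,15).
Selected: (0,1) (2,4) (4,5) (10,11) (14,15)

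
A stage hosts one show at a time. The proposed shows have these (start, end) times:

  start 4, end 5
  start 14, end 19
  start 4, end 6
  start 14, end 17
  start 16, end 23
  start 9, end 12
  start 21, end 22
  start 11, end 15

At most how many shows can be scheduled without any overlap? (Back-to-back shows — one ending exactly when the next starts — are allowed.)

4

Sorted by end: (4,5)  (4,6)  (9,12)  (11,15)  (14,17)  (14,19)  (21,22)  (16,23)
take (4,5); take (9,12); take (14,17); skip (14,19); take (21,22).
Selected 4 shows.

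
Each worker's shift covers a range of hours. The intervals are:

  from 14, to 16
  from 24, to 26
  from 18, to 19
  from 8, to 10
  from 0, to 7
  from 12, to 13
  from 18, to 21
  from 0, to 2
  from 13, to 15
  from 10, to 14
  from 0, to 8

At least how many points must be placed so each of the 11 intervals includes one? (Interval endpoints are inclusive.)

Sort by right endpoint; whenever an interval is uncovered, place a point at its right end.
Sorted: [0,2] [0,7] [0,8] [8,10] [12,13] [10,14] [13,15] [14,16] [18,19] [18,21] [24,26]
{[0,2],[0,7],[0,8]} hit by 2; {[8,10]} hit by 10; {[12,13],[10,14],[13,15]} hit by 13; {[14,16]} hit by 16; {[18,19],[18,21]} hit by 19; {[24,26]} hit by 26.
Points: 2, 10, 13, 16, 19, 26 (6 total).

6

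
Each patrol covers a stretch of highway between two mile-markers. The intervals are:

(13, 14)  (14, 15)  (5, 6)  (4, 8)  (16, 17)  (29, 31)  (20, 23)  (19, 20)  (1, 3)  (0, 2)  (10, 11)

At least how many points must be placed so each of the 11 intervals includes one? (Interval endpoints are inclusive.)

7

Sort by right endpoint; whenever an interval is uncovered, place a point at its right end.
Sorted: [0,2] [1,3] [5,6] [4,8] [10,11] [13,14] [14,15] [16,17] [19,20] [20,23] [29,31]
{[0,2],[1,3]} hit by 2; {[5,6],[4,8]} hit by 6; {[10,11]} hit by 11; {[13,14],[14,15]} hit by 14; {[16,17]} hit by 17; {[19,20],[20,23]} hit by 20; {[29,31]} hit by 31.
Points: 2, 6, 11, 14, 17, 20, 31 (7 total).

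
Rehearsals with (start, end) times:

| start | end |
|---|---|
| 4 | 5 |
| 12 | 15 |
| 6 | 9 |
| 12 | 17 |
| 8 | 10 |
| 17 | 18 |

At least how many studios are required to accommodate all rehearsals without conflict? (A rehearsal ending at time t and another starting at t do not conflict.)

Count concurrent intervals with a sweep; the peak is the room count.
Events (time:±→running): 4:+→1 5:-→0 6:+→1 8:+→2 … peak 2.

2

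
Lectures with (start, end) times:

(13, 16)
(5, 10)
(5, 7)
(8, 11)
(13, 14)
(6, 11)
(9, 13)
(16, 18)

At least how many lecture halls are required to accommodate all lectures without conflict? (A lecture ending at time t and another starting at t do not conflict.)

4

Events (time:±→running): 5:+→1 5:+→2 6:+→3 7:-→2 8:+→3 9:+→4 … peak 4.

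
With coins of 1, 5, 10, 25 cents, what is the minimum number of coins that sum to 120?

Use the largest denomination that fits, subtract, and repeat.
120 = 4×25 + 2×10
Total coins = 4 + 2 = 6

6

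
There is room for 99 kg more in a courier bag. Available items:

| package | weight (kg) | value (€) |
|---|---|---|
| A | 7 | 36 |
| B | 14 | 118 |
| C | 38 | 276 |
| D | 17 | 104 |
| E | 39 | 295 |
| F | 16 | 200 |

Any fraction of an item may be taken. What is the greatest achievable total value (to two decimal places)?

830.89

Greedy by value/weight ratio, highest first.
Ratios (sorted): F 12.50, B 8.43, E 7.56, C 7.26, D 6.12, A 5.14
take F (16 @ 200); take B (14 @ 118); take E (39 @ 295); take 30/38 of C → 217.89. Capacity used 99/99.
Total value = 830.89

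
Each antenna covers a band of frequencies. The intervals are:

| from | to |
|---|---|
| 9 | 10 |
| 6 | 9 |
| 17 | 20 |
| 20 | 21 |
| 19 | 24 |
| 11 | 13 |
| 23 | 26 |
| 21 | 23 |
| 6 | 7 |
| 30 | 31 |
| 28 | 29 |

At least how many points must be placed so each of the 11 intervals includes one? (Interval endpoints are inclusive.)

7

By right end: [6,7]  [6,9]  [9,10]  [11,13]  [17,20]  [20,21]  [21,23]  [19,24]  [23,26]  [28,29]  [30,31]
[6,7] uncovered → point at 7; [9,10] uncovered → point at 10; [11,13] uncovered → point at 13; [17,20] uncovered → point at 20; [21,23] uncovered → point at 23; [28,29] uncovered → point at 29; [30,31] uncovered → point at 31.
Points: 7, 10, 13, 20, 23, 29, 31 (7 total).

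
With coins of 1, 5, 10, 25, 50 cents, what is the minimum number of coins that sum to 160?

4

160 = 3×50 + 1×10
Total coins = 3 + 1 = 4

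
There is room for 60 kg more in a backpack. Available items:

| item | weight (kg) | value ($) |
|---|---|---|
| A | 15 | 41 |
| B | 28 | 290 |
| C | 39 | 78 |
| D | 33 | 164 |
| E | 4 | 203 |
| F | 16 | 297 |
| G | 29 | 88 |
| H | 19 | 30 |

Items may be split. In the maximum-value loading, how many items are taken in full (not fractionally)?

3

Greedy by value/weight ratio, highest first.
Ratios (sorted): E 50.75, F 18.56, B 10.36, D 4.97, G 3.03, A 2.73, C 2.00, H 1.58
take E (4 @ 203); take F (16 @ 297); take B (28 @ 290); take 12/33 of D → 59.64. Capacity used 60/60.
3 item(s) taken whole; one partial (take 12/33 of D).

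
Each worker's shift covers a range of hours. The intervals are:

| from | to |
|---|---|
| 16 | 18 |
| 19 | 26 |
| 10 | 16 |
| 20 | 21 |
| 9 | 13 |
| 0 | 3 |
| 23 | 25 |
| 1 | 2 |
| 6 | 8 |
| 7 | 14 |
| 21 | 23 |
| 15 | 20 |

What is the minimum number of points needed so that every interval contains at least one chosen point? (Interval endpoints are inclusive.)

6

Process intervals by earliest right end; each time one isn't hit yet, stab at its right endpoint.
Sorted: [1,2] [0,3] [6,8] [9,13] [7,14] [10,16] [16,18] [15,20] [20,21] [21,23] [23,25] [19,26]
{[1,2],[0,3]} hit by 2; {[6,8]} hit by 8; {[9,13],[7,14],[10,16]} hit by 13; {[16,18],[15,20]} hit by 18; {[20,21],[21,23]} hit by 21; {[23,25],[19,26]} hit by 25.
Points: 2, 8, 13, 18, 21, 25 (6 total).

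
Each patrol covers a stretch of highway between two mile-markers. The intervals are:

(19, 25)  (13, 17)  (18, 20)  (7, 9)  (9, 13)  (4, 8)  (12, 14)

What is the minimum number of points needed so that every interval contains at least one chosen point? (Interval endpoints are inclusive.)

Process intervals by earliest right end; each time one isn't hit yet, stab at its right endpoint.
By right end: [4,8]  [7,9]  [9,13]  [12,14]  [13,17]  [18,20]  [19,25]
[4,8] uncovered → point at 8; [9,13] uncovered → point at 13; [18,20] uncovered → point at 20.
Points: 8, 13, 20 (3 total).

3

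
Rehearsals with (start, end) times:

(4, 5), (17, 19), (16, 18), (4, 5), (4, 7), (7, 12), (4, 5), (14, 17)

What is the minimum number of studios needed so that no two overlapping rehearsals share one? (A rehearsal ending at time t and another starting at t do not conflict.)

The answer is the maximum number of intervals overlapping at any instant.
starts: [4, 4, 4, 4, 7, 14, 16, 17]
ends:   [5, 5, 5, 7, 12, 17, 18, 19]
s4→1 s4→2 s4→3 s4→4  — peak 4.

4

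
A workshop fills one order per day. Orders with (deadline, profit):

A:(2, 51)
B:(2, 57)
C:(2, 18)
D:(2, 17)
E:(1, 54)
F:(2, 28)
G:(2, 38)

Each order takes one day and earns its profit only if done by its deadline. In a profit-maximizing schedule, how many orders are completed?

Profit order: B=57 E=54 A=51 G=38 F=28 C=18 D=17
Assign: B→slot 2, E→slot 1, A skipped, G skipped, F skipped, C skipped, D skipped.
Slots: [1:E] [2:B]
2 of 7 scheduled.

2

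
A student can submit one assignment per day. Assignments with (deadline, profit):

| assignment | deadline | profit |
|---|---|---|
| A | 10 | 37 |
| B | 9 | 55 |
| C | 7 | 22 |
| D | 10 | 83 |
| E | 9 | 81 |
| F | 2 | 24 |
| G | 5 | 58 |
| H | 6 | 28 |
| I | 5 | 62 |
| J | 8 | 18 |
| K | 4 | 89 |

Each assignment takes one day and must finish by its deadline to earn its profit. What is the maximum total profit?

539

Take jobs in profit order; each goes to the latest open slot no later than its deadline.
Profit order: K=89 D=83 E=81 I=62 G=58 B=55 A=37 H=28 F=24 C=22 J=18
Assign: K→slot 4, D→slot 10, E→slot 9, I→slot 5, G→slot 3, B→slot 8, A→slot 7, H→slot 6, F→slot 2, C→slot 1, J skipped.
Slots: [1:C] [2:F] [3:G] [4:K] [5:I] [6:H] [7:A] [8:B] [9:E] [10:D]
Profit = 22 + 24 + 58 + 89 + 62 + 28 + 37 + 55 + 81 + 83 = 539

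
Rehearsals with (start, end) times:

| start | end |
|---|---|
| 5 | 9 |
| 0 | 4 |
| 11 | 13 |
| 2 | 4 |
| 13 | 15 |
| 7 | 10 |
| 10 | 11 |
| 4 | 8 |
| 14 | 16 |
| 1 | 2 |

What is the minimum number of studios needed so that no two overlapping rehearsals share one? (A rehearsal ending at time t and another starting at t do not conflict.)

Events (time:±→running): 0:+→1 1:+→2 2:-→1 2:+→2 4:-→1 4:-→0 4:+→1 5:+→2 7:+→3 … peak 3.

3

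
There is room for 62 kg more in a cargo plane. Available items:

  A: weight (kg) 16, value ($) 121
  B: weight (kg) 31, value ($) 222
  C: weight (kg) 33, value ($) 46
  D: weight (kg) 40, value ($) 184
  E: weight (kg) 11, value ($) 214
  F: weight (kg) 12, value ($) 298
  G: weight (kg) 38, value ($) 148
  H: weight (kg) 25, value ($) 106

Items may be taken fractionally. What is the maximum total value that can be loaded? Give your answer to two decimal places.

797.71

Greedy by value/weight ratio, highest first.
Order: F (298/12=24.83) > E (214/11=19.45) > A (121/16=7.56) > B (222/31=7.16) > D (184/40=4.60) > H (106/25=4.24) > G (148/38=3.89) > C (46/33=1.39)
Fill: take F (12 @ 298) → take E (11 @ 214) → take A (16 @ 121) → take 23/31 of B → 164.71; 62/62 used.
Total value = 797.71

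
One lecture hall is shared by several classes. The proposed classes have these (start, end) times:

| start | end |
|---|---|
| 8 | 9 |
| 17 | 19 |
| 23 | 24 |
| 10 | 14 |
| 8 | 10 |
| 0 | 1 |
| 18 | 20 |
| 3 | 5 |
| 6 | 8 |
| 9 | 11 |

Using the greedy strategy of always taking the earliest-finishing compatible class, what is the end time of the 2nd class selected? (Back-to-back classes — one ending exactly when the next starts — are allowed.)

Sorted by end: (0,1)  (3,5)  (6,8)  (8,9)  (8,10)  (9,11)  (10,14)  (17,19)  (18,20)  (23,24)
take (0,1); take (3,5); take (6,8); take (8,9); skip (8,10); take (9,11); skip (10,14); take (17,19); take (23,24).
Selected: (0,1) (3,5) (6,8) (8,9) (9,11) (17,19) (23,24)

5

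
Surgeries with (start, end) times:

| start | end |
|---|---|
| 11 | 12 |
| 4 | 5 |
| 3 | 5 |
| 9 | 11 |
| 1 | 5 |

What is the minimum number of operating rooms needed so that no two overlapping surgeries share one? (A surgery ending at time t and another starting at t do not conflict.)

3

Count concurrent intervals with a sweep; the peak is the room count.
Events (time:±→running): 1:+→1 3:+→2 4:+→3 … peak 3.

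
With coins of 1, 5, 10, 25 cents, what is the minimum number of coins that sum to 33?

5

Use the largest denomination that fits, subtract, and repeat.
33 − 1×25→8 − 1×5→3 − 3×1→0
Total coins = 1 + 1 + 3 = 5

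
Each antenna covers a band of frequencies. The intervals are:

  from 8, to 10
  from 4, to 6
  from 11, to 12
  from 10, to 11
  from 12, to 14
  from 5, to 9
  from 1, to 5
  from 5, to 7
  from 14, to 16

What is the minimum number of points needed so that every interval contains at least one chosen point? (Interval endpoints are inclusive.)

By right end: [1,5]  [4,6]  [5,7]  [5,9]  [8,10]  [10,11]  [11,12]  [12,14]  [14,16]
[1,5] uncovered → point at 5; [8,10] uncovered → point at 10; [11,12] uncovered → point at 12; [14,16] uncovered → point at 16.
Points: 5, 10, 12, 16 (4 total).

4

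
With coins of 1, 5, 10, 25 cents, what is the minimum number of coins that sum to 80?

4

80 − 3×25→5 − 1×5→0
Total coins = 3 + 1 = 4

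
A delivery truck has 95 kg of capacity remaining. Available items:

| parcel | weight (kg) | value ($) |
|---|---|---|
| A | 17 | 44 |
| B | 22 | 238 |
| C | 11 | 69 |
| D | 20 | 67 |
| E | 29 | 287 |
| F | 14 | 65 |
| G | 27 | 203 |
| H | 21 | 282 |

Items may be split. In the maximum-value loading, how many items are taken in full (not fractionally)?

3

Sort by value per unit weight and fill in that order.
Ratios (sorted): H 13.43, B 10.82, E 9.90, G 7.52, C 6.27, F 4.64, D 3.35, A 2.59
take H (21 @ 282); take B (22 @ 238); take E (29 @ 287); take 23/27 of G → 172.93. Capacity used 95/95.
3 item(s) taken whole; one partial (take 23/27 of G).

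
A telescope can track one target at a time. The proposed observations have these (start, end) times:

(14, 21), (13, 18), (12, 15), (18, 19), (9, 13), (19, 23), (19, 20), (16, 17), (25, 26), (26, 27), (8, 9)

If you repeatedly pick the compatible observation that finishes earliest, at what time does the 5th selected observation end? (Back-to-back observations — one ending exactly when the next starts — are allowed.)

20

Sort by end time and greedily take each interval whose start is ≥ the last chosen end.
By end time: (8,9), (9,13), (12,15), (16,17), (13,18), (18,19), (19,20), (14,21), (19,23), (25,26), (26,27).
Pick (8,9); next start ≥ 9 → (9,13); next start ≥ 13 → (16,17); next start ≥ 17 → (18,19); next start ≥ 19 → (19,20); next start ≥ 20 → (25,26); next start ≥ 26 → (26,27).
Selected: (8,9) (9,13) (16,17) (18,19) (19,20) (25,26) (26,27)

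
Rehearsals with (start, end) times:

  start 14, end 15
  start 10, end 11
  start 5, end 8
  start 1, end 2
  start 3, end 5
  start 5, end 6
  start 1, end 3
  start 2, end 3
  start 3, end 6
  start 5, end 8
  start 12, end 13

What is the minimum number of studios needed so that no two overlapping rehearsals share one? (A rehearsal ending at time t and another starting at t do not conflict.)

4

Count concurrent intervals with a sweep; the peak is the room count.
starts: [1, 1, 2, 3, 3, 5, 5, 5, 10, 12, 14]
ends:   [2, 3, 3, 5, 6, 6, 8, 8, 11, 13, 15]
s1→1 s1→2 e2→1 s2→2 e3→1 e3→0 s3→1 s3→2 e5→1 s5→2 s5→3 s5→4  — peak 4.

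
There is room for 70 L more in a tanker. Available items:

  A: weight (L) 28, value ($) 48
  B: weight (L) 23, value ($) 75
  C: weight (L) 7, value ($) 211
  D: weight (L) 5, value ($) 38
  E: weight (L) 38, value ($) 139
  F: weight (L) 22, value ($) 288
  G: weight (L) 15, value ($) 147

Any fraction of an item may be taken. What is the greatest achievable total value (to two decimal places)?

Sort by value per unit weight and fill in that order.
Order: C (211/7=30.14) > F (288/22=13.09) > G (147/15=9.80) > D (38/5=7.60) > E (139/38=3.66) > B (75/23=3.26) > A (48/28=1.71)
Fill: take C (7 @ 211) → take F (22 @ 288) → take G (15 @ 147) → take D (5 @ 38) → take 21/38 of E → 76.82; 70/70 used.
Total value = 760.82

760.82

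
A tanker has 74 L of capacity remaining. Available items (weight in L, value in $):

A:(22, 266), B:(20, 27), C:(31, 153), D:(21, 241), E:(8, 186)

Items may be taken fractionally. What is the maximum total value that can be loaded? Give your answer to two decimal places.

806.52

Greedy by value/weight ratio, highest first.
Order: E (186/8=23.25) > A (266/22=12.09) > D (241/21=11.48) > C (153/31=4.94) > B (27/20=1.35)
Fill: take E (8 @ 186) → take A (22 @ 266) → take D (21 @ 241) → take 23/31 of C → 113.52; 74/74 used.
Total value = 806.52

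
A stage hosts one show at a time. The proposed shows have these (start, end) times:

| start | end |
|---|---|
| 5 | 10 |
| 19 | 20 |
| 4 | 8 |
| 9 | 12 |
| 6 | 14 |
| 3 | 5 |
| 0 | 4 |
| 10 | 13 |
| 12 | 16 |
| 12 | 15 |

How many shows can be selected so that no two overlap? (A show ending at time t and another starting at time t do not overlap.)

Greedy by earliest finish: after sorting by end time, pick each interval compatible with the last pick.
By end time: (0,4), (3,5), (4,8), (5,10), (9,12), (10,13), (6,14), (12,15), (12,16), (19,20).
Pick (0,4); next start ≥ 4 → (4,8); next start ≥ 8 → (9,12); next start ≥ 12 → (12,15); next start ≥ 15 → (19,20).
Selected 5 shows.

5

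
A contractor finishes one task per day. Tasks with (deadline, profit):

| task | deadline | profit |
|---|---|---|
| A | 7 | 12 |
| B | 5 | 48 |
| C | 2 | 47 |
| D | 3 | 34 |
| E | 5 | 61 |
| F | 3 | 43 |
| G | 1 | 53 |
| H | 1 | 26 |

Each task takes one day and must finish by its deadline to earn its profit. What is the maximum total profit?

By profit: E(d5,61), G(d1,53), B(d5,48), C(d2,47), F(d3,43), D(d3,34), H(d1,26), A(d7,12)
E→slot 5; G→slot 1; B→slot 4; C→slot 2; F→slot 3; D skipped; H skipped; A→slot 7.
Profit = 53 + 47 + 43 + 48 + 61 + 12 = 264

264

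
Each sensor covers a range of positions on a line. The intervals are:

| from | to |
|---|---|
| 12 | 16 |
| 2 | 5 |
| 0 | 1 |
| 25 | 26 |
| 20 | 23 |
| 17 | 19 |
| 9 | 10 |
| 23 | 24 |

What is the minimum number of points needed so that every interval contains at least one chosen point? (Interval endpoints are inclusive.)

7

Sort by right endpoint; whenever an interval is uncovered, place a point at its right end.
Sorted: [0,1] [2,5] [9,10] [12,16] [17,19] [20,23] [23,24] [25,26]
{[0,1]} hit by 1; {[2,5]} hit by 5; {[9,10]} hit by 10; {[12,16]} hit by 16; {[17,19]} hit by 19; {[20,23],[23,24]} hit by 23; {[25,26]} hit by 26.
Points: 1, 5, 10, 16, 19, 23, 26 (7 total).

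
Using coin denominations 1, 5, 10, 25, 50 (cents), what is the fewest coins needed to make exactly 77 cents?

77 = 1×50 + 1×25 + 2×1
Total coins = 1 + 1 + 2 = 4

4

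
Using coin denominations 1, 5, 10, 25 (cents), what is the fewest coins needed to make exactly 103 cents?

7

103 = 4×25 + 3×1
Total coins = 4 + 3 = 7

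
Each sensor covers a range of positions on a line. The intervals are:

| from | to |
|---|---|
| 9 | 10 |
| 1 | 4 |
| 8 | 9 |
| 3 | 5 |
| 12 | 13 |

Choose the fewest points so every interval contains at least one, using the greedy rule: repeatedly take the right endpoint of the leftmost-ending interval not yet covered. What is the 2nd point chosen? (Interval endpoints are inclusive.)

9

Process intervals by earliest right end; each time one isn't hit yet, stab at its right endpoint.
By right end: [1,4]  [3,5]  [8,9]  [9,10]  [12,13]
[1,4] uncovered → point at 4; [8,9] uncovered → point at 9; [12,13] uncovered → point at 13.
Points: 4, 9, 13 (3 total).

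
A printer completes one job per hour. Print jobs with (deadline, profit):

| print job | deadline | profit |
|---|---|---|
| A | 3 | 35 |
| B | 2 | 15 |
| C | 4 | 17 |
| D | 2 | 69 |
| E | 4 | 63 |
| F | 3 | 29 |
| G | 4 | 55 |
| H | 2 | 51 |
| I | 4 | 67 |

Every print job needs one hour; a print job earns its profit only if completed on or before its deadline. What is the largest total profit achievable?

254

By profit: D(d2,69), I(d4,67), E(d4,63), G(d4,55), H(d2,51), A(d3,35), F(d3,29), C(d4,17), B(d2,15)
D→slot 2; I→slot 4; E→slot 3; G→slot 1; H skipped; A skipped; F skipped; C skipped; B skipped.
Profit = 55 + 69 + 63 + 67 = 254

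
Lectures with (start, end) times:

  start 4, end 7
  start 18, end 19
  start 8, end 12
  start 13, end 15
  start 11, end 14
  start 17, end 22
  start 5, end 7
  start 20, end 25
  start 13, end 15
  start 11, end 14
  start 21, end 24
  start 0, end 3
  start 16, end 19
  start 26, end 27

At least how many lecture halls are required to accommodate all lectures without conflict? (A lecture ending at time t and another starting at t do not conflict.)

Count concurrent intervals with a sweep; the peak is the room count.
Events (time:±→running): 0:+→1 3:-→0 4:+→1 5:+→2 7:-→1 7:-→0 8:+→1 11:+→2 11:+→3 12:-→2 13:+→3 13:+→4 … peak 4.

4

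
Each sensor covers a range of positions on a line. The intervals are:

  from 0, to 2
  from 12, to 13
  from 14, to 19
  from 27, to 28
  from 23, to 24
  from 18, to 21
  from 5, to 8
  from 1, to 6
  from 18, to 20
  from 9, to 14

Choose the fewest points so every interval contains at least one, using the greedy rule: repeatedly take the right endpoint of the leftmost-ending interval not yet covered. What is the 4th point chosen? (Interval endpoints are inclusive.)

19

Process intervals by earliest right end; each time one isn't hit yet, stab at its right endpoint.
By right end: [0,2]  [1,6]  [5,8]  [12,13]  [9,14]  [14,19]  [18,20]  [18,21]  [23,24]  [27,28]
[0,2] uncovered → point at 2; [5,8] uncovered → point at 8; [12,13] uncovered → point at 13; [14,19] uncovered → point at 19; [23,24] uncovered → point at 24; [27,28] uncovered → point at 28.
Points: 2, 8, 13, 19, 24, 28 (6 total).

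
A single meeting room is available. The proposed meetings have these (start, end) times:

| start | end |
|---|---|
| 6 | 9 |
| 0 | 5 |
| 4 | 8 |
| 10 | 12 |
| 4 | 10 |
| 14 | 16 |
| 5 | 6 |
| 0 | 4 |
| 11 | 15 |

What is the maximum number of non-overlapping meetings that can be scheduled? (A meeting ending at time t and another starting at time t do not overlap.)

By end time: (0,4), (0,5), (5,6), (4,8), (6,9), (4,10), (10,12), (11,15), (14,16).
Pick (0,4); next start ≥ 4 → (5,6); next start ≥ 6 → (6,9); next start ≥ 9 → (10,12); next start ≥ 12 → (14,16).
Selected 5 meetings.

5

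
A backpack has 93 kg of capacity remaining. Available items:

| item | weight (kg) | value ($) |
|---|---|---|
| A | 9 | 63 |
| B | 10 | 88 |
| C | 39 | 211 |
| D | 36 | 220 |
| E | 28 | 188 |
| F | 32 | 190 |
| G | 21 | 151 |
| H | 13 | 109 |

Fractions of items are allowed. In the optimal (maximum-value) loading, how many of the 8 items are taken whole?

Sort by value per unit weight and fill in that order.
Ratios (sorted): B 8.80, H 8.38, G 7.19, A 7.00, E 6.71, D 6.11, F 5.94, C 5.41
take B (10 @ 88); take H (13 @ 109); take G (21 @ 151); take A (9 @ 63); take E (28 @ 188); take 12/36 of D → 73.33. Capacity used 93/93.
5 item(s) taken whole; one partial (take 12/36 of D).

5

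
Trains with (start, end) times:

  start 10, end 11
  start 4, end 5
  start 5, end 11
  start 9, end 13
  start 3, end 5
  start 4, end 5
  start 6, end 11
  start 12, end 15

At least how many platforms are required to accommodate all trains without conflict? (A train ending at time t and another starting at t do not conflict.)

4

starts: [3, 4, 4, 5, 6, 9, 10, 12]
ends:   [5, 5, 5, 11, 11, 11, 13, 15]
s3→1 s4→2 s4→3 e5→2 e5→1 e5→0 s5→1 s6→2 s9→3 s10→4  — peak 4.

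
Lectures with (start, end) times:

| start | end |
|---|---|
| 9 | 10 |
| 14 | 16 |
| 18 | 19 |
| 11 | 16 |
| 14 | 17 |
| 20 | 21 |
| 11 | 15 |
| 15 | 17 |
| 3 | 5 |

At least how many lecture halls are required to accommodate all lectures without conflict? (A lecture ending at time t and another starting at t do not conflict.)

4

The answer is the maximum number of intervals overlapping at any instant.
Events (time:±→running): 3:+→1 5:-→0 9:+→1 10:-→0 11:+→1 11:+→2 14:+→3 14:+→4 … peak 4.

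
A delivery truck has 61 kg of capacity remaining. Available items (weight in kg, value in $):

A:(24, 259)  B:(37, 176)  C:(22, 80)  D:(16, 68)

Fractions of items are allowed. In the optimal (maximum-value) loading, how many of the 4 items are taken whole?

2

Sort by value per unit weight and fill in that order.
Order: A (259/24=10.79) > B (176/37=4.76) > D (68/16=4.25) > C (80/22=3.64)
Fill: take A (24 @ 259) → take B (37 @ 176); 61/61 used.
2 item(s) taken whole.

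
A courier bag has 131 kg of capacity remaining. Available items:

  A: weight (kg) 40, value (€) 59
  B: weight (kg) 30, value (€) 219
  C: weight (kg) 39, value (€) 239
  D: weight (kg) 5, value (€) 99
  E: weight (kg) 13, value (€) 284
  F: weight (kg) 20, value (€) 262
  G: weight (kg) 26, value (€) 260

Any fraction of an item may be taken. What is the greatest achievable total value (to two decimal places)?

Greedy by value/weight ratio, highest first.
Ratios (sorted): E 21.85, D 19.80, F 13.10, G 10.00, B 7.30, C 6.13, A 1.48
take E (13 @ 284); take D (5 @ 99); take F (20 @ 262); take G (26 @ 260); take B (30 @ 219); take 37/39 of C → 226.74. Capacity used 131/131.
Total value = 1350.74

1350.74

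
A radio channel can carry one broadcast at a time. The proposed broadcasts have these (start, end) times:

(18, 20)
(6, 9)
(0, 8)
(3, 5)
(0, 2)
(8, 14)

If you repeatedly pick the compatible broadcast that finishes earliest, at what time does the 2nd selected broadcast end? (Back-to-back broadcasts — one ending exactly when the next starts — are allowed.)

Sort by end time and greedily take each interval whose start is ≥ the last chosen end.
By end time: (0,2), (3,5), (0,8), (6,9), (8,14), (18,20).
Pick (0,2); next start ≥ 2 → (3,5); next start ≥ 5 → (6,9); next start ≥ 9 → (18,20).
Selected: (0,2) (3,5) (6,9) (18,20)

5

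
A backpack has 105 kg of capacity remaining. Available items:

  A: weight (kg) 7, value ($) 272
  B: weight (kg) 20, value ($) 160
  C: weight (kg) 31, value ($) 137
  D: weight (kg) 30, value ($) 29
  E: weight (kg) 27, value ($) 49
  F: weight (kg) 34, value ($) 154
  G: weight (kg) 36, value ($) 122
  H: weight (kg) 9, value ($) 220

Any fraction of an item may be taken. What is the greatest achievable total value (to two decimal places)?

956.56

Sort by value per unit weight and fill in that order.
Ratios (sorted): A 38.86, H 24.44, B 8.00, F 4.53, C 4.42, G 3.39, E 1.81, D 0.97
take A (7 @ 272); take H (9 @ 220); take B (20 @ 160); take F (34 @ 154); take C (31 @ 137); take 4/36 of G → 13.56. Capacity used 105/105.
Total value = 956.56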